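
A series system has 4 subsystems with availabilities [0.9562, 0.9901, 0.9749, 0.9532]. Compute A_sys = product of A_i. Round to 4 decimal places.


Subsystems: [0.9562, 0.9901, 0.9749, 0.9532]
After subsystem 1 (A=0.9562): product = 0.9562
After subsystem 2 (A=0.9901): product = 0.9467
After subsystem 3 (A=0.9749): product = 0.923
After subsystem 4 (A=0.9532): product = 0.8798
A_sys = 0.8798

0.8798


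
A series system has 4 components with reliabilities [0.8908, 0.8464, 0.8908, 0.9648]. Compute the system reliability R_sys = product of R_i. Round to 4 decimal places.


Components: [0.8908, 0.8464, 0.8908, 0.9648]
After component 1 (R=0.8908): product = 0.8908
After component 2 (R=0.8464): product = 0.754
After component 3 (R=0.8908): product = 0.6716
After component 4 (R=0.9648): product = 0.648
R_sys = 0.648

0.648


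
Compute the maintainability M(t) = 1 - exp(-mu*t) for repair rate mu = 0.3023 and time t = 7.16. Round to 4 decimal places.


mu = 0.3023, t = 7.16
mu * t = 0.3023 * 7.16 = 2.1645
exp(-2.1645) = 0.1148
M(t) = 1 - 0.1148
M(t) = 0.8852

0.8852


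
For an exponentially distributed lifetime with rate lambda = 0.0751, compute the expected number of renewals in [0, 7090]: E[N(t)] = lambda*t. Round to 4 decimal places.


lambda = 0.0751
t = 7090
E[N(t)] = lambda * t
E[N(t)] = 0.0751 * 7090
E[N(t)] = 532.459

532.459


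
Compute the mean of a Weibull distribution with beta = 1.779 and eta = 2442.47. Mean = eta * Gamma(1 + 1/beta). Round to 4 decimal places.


beta = 1.779, eta = 2442.47
1/beta = 0.5621
1 + 1/beta = 1.5621
Gamma(1.5621) = 0.8898
Mean = 2442.47 * 0.8898
Mean = 2173.3399

2173.3399


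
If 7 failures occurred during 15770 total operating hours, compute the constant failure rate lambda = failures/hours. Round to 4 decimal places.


failures = 7
total_hours = 15770
lambda = 7 / 15770
lambda = 0.0004

0.0004


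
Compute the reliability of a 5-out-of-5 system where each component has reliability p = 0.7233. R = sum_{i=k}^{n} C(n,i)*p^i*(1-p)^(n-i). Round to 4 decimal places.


k = 5, n = 5, p = 0.7233
i=5: C(5,5)=1 * 0.7233^5 * 0.2767^0 = 0.198
R = sum of terms = 0.198

0.198


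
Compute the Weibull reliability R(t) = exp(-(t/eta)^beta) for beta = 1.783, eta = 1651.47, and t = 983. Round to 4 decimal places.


beta = 1.783, eta = 1651.47, t = 983
t/eta = 983 / 1651.47 = 0.5952
(t/eta)^beta = 0.5952^1.783 = 0.3965
R(t) = exp(-0.3965)
R(t) = 0.6727

0.6727


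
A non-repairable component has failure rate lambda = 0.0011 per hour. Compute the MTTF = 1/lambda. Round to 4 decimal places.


lambda = 0.0011
MTTF = 1 / 0.0011
MTTF = 909.0909

909.0909


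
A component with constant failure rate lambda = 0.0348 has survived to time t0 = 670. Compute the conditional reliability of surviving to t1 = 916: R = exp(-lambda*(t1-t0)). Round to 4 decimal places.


lambda = 0.0348
t0 = 670, t1 = 916
t1 - t0 = 246
lambda * (t1-t0) = 0.0348 * 246 = 8.5608
R = exp(-8.5608)
R = 0.0002

0.0002


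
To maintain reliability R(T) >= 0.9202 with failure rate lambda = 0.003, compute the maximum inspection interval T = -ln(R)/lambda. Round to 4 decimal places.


R_target = 0.9202
lambda = 0.003
-ln(0.9202) = 0.0832
T = 0.0832 / 0.003
T = 27.7214

27.7214


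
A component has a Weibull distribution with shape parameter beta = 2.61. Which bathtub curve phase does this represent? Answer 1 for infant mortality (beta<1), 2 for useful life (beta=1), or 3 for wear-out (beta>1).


beta = 2.61
Compare beta to 1:
beta < 1 => infant mortality (phase 1)
beta = 1 => useful life (phase 2)
beta > 1 => wear-out (phase 3)
Since beta = 2.61, this is wear-out (increasing failure rate)
Phase = 3

3


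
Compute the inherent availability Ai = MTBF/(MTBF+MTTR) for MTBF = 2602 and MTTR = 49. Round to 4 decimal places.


MTBF = 2602
MTTR = 49
MTBF + MTTR = 2651
Ai = 2602 / 2651
Ai = 0.9815

0.9815


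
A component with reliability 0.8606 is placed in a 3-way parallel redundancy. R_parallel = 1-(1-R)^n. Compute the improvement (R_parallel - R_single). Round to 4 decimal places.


R_single = 0.8606, n = 3
1 - R_single = 0.1394
(1 - R_single)^n = 0.1394^3 = 0.0027
R_parallel = 1 - 0.0027 = 0.9973
Improvement = 0.9973 - 0.8606
Improvement = 0.1367

0.1367


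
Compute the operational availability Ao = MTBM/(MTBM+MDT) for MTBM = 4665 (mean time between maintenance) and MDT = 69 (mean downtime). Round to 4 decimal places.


MTBM = 4665
MDT = 69
MTBM + MDT = 4734
Ao = 4665 / 4734
Ao = 0.9854

0.9854


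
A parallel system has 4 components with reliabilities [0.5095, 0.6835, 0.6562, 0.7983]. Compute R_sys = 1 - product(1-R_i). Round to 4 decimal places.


Components: [0.5095, 0.6835, 0.6562, 0.7983]
(1 - 0.5095) = 0.4905, running product = 0.4905
(1 - 0.6835) = 0.3165, running product = 0.1552
(1 - 0.6562) = 0.3438, running product = 0.0534
(1 - 0.7983) = 0.2017, running product = 0.0108
Product of (1-R_i) = 0.0108
R_sys = 1 - 0.0108 = 0.9892

0.9892


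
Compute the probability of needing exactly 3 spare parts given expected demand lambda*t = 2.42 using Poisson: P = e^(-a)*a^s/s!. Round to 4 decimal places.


a = 2.42, s = 3
e^(-a) = e^(-2.42) = 0.0889
a^s = 2.42^3 = 14.1725
s! = 6
P = 0.0889 * 14.1725 / 6
P = 0.21

0.21


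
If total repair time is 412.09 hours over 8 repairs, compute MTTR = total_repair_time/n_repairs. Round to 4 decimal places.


total_repair_time = 412.09
n_repairs = 8
MTTR = 412.09 / 8
MTTR = 51.5112

51.5112


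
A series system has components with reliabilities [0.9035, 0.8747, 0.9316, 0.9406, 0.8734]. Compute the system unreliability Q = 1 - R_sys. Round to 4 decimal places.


Components: [0.9035, 0.8747, 0.9316, 0.9406, 0.8734]
After component 1: product = 0.9035
After component 2: product = 0.7903
After component 3: product = 0.7362
After component 4: product = 0.6925
After component 5: product = 0.6048
R_sys = 0.6048
Q = 1 - 0.6048 = 0.3952

0.3952


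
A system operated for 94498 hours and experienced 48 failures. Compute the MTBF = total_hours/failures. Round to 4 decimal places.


total_hours = 94498
failures = 48
MTBF = 94498 / 48
MTBF = 1968.7083

1968.7083


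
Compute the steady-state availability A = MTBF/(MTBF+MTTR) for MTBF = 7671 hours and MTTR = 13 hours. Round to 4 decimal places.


MTBF = 7671
MTTR = 13
MTBF + MTTR = 7684
A = 7671 / 7684
A = 0.9983

0.9983


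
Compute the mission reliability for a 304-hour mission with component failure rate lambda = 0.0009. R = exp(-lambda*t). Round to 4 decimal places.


lambda = 0.0009
mission_time = 304
lambda * t = 0.0009 * 304 = 0.2736
R = exp(-0.2736)
R = 0.7606

0.7606


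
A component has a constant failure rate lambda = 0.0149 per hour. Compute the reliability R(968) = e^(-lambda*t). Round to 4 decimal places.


lambda = 0.0149
t = 968
lambda * t = 14.4232
R(t) = e^(-14.4232)
R(t) = 0.0

0.0


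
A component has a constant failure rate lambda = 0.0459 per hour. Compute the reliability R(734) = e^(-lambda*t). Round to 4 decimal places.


lambda = 0.0459
t = 734
lambda * t = 33.6906
R(t) = e^(-33.6906)
R(t) = 0.0

0.0


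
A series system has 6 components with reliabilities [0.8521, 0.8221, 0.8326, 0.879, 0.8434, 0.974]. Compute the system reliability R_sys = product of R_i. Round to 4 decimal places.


Components: [0.8521, 0.8221, 0.8326, 0.879, 0.8434, 0.974]
After component 1 (R=0.8521): product = 0.8521
After component 2 (R=0.8221): product = 0.7005
After component 3 (R=0.8326): product = 0.5832
After component 4 (R=0.879): product = 0.5127
After component 5 (R=0.8434): product = 0.4324
After component 6 (R=0.974): product = 0.4211
R_sys = 0.4211

0.4211


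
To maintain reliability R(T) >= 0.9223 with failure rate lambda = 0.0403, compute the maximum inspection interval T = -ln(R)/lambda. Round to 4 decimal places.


R_target = 0.9223
lambda = 0.0403
-ln(0.9223) = 0.0809
T = 0.0809 / 0.0403
T = 2.0071

2.0071


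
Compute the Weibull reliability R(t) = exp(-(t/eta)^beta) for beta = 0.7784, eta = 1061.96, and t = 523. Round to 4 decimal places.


beta = 0.7784, eta = 1061.96, t = 523
t/eta = 523 / 1061.96 = 0.4925
(t/eta)^beta = 0.4925^0.7784 = 0.5762
R(t) = exp(-0.5762)
R(t) = 0.562

0.562


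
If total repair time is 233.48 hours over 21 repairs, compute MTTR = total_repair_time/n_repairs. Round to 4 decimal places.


total_repair_time = 233.48
n_repairs = 21
MTTR = 233.48 / 21
MTTR = 11.1181

11.1181


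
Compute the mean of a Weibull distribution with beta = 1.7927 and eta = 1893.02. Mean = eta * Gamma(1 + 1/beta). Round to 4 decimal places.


beta = 1.7927, eta = 1893.02
1/beta = 0.5578
1 + 1/beta = 1.5578
Gamma(1.5578) = 0.8895
Mean = 1893.02 * 0.8895
Mean = 1683.7735

1683.7735


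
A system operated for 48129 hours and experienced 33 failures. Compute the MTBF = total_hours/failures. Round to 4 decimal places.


total_hours = 48129
failures = 33
MTBF = 48129 / 33
MTBF = 1458.4545

1458.4545


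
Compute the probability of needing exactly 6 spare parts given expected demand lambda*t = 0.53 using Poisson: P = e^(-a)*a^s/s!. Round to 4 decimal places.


a = 0.53, s = 6
e^(-a) = e^(-0.53) = 0.5886
a^s = 0.53^6 = 0.0222
s! = 720
P = 0.5886 * 0.0222 / 720
P = 0.0

0.0


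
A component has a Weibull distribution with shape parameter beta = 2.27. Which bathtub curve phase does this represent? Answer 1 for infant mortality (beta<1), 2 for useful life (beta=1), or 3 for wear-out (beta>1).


beta = 2.27
Compare beta to 1:
beta < 1 => infant mortality (phase 1)
beta = 1 => useful life (phase 2)
beta > 1 => wear-out (phase 3)
Since beta = 2.27, this is wear-out (increasing failure rate)
Phase = 3

3


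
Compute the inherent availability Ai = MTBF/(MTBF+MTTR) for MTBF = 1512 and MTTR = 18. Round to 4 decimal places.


MTBF = 1512
MTTR = 18
MTBF + MTTR = 1530
Ai = 1512 / 1530
Ai = 0.9882

0.9882


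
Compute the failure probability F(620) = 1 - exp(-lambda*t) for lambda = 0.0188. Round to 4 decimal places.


lambda = 0.0188, t = 620
lambda * t = 11.656
exp(-11.656) = 0.0
F(t) = 1 - 0.0
F(t) = 1.0

1.0


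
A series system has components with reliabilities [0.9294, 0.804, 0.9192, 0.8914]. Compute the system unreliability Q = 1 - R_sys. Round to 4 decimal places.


Components: [0.9294, 0.804, 0.9192, 0.8914]
After component 1: product = 0.9294
After component 2: product = 0.7472
After component 3: product = 0.6869
After component 4: product = 0.6123
R_sys = 0.6123
Q = 1 - 0.6123 = 0.3877

0.3877


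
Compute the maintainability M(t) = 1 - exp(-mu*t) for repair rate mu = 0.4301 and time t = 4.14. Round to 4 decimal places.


mu = 0.4301, t = 4.14
mu * t = 0.4301 * 4.14 = 1.7806
exp(-1.7806) = 0.1685
M(t) = 1 - 0.1685
M(t) = 0.8315

0.8315


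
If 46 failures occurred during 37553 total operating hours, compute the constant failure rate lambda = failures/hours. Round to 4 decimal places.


failures = 46
total_hours = 37553
lambda = 46 / 37553
lambda = 0.0012

0.0012


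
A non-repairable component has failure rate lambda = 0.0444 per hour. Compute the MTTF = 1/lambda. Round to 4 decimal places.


lambda = 0.0444
MTTF = 1 / 0.0444
MTTF = 22.5225

22.5225


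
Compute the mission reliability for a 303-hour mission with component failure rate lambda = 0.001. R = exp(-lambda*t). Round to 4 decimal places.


lambda = 0.001
mission_time = 303
lambda * t = 0.001 * 303 = 0.303
R = exp(-0.303)
R = 0.7386

0.7386


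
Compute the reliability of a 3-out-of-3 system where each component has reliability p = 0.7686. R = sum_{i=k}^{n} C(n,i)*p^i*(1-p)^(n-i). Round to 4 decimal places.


k = 3, n = 3, p = 0.7686
i=3: C(3,3)=1 * 0.7686^3 * 0.2314^0 = 0.454
R = sum of terms = 0.454

0.454


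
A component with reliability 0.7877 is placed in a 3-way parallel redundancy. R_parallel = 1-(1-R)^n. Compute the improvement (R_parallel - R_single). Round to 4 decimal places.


R_single = 0.7877, n = 3
1 - R_single = 0.2123
(1 - R_single)^n = 0.2123^3 = 0.0096
R_parallel = 1 - 0.0096 = 0.9904
Improvement = 0.9904 - 0.7877
Improvement = 0.2027

0.2027


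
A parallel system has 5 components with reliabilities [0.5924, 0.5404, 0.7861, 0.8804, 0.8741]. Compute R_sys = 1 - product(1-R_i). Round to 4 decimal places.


Components: [0.5924, 0.5404, 0.7861, 0.8804, 0.8741]
(1 - 0.5924) = 0.4076, running product = 0.4076
(1 - 0.5404) = 0.4596, running product = 0.1873
(1 - 0.7861) = 0.2139, running product = 0.0401
(1 - 0.8804) = 0.1196, running product = 0.0048
(1 - 0.8741) = 0.1259, running product = 0.0006
Product of (1-R_i) = 0.0006
R_sys = 1 - 0.0006 = 0.9994

0.9994


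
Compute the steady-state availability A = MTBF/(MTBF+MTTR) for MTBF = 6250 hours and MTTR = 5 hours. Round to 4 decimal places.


MTBF = 6250
MTTR = 5
MTBF + MTTR = 6255
A = 6250 / 6255
A = 0.9992

0.9992


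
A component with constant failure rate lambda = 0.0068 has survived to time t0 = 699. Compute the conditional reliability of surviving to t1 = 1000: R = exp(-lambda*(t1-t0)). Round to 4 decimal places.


lambda = 0.0068
t0 = 699, t1 = 1000
t1 - t0 = 301
lambda * (t1-t0) = 0.0068 * 301 = 2.0468
R = exp(-2.0468)
R = 0.1291

0.1291


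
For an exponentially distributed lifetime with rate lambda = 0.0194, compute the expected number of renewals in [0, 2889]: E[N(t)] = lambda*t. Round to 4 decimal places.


lambda = 0.0194
t = 2889
E[N(t)] = lambda * t
E[N(t)] = 0.0194 * 2889
E[N(t)] = 56.0466

56.0466


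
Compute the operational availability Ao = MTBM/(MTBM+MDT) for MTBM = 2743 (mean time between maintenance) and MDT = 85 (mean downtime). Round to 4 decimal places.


MTBM = 2743
MDT = 85
MTBM + MDT = 2828
Ao = 2743 / 2828
Ao = 0.9699

0.9699


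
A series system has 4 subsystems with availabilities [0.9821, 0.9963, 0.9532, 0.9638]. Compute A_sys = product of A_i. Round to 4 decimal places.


Subsystems: [0.9821, 0.9963, 0.9532, 0.9638]
After subsystem 1 (A=0.9821): product = 0.9821
After subsystem 2 (A=0.9963): product = 0.9785
After subsystem 3 (A=0.9532): product = 0.9327
After subsystem 4 (A=0.9638): product = 0.8989
A_sys = 0.8989

0.8989


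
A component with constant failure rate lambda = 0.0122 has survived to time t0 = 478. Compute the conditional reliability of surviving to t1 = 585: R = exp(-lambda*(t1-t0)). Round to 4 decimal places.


lambda = 0.0122
t0 = 478, t1 = 585
t1 - t0 = 107
lambda * (t1-t0) = 0.0122 * 107 = 1.3054
R = exp(-1.3054)
R = 0.2711

0.2711


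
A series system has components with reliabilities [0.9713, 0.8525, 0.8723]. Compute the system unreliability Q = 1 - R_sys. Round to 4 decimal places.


Components: [0.9713, 0.8525, 0.8723]
After component 1: product = 0.9713
After component 2: product = 0.828
After component 3: product = 0.7223
R_sys = 0.7223
Q = 1 - 0.7223 = 0.2777

0.2777


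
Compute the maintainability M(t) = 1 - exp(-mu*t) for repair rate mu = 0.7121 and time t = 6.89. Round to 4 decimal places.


mu = 0.7121, t = 6.89
mu * t = 0.7121 * 6.89 = 4.9064
exp(-4.9064) = 0.0074
M(t) = 1 - 0.0074
M(t) = 0.9926

0.9926


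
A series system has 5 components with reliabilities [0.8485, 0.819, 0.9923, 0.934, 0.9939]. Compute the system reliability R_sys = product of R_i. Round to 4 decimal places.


Components: [0.8485, 0.819, 0.9923, 0.934, 0.9939]
After component 1 (R=0.8485): product = 0.8485
After component 2 (R=0.819): product = 0.6949
After component 3 (R=0.9923): product = 0.6896
After component 4 (R=0.934): product = 0.6441
After component 5 (R=0.9939): product = 0.6401
R_sys = 0.6401

0.6401


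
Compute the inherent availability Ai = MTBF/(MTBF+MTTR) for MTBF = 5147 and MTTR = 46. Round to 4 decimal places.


MTBF = 5147
MTTR = 46
MTBF + MTTR = 5193
Ai = 5147 / 5193
Ai = 0.9911

0.9911


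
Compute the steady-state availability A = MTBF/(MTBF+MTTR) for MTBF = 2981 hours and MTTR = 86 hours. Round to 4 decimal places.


MTBF = 2981
MTTR = 86
MTBF + MTTR = 3067
A = 2981 / 3067
A = 0.972

0.972


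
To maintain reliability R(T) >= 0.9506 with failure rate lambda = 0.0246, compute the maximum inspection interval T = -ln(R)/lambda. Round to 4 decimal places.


R_target = 0.9506
lambda = 0.0246
-ln(0.9506) = 0.0507
T = 0.0507 / 0.0246
T = 2.0594

2.0594


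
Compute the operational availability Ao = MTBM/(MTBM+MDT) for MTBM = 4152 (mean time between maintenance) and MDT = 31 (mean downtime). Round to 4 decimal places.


MTBM = 4152
MDT = 31
MTBM + MDT = 4183
Ao = 4152 / 4183
Ao = 0.9926

0.9926


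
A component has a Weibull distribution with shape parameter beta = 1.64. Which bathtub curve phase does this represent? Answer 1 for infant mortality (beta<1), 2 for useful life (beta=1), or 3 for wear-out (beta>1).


beta = 1.64
Compare beta to 1:
beta < 1 => infant mortality (phase 1)
beta = 1 => useful life (phase 2)
beta > 1 => wear-out (phase 3)
Since beta = 1.64, this is wear-out (increasing failure rate)
Phase = 3

3


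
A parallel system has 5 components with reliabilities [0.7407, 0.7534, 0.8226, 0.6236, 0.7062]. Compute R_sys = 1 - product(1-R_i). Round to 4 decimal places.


Components: [0.7407, 0.7534, 0.8226, 0.6236, 0.7062]
(1 - 0.7407) = 0.2593, running product = 0.2593
(1 - 0.7534) = 0.2466, running product = 0.0639
(1 - 0.8226) = 0.1774, running product = 0.0113
(1 - 0.6236) = 0.3764, running product = 0.0043
(1 - 0.7062) = 0.2938, running product = 0.0013
Product of (1-R_i) = 0.0013
R_sys = 1 - 0.0013 = 0.9987

0.9987


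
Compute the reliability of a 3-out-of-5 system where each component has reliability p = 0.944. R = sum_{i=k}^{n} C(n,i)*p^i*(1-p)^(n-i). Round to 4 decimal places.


k = 3, n = 5, p = 0.944
i=3: C(5,3)=10 * 0.944^3 * 0.056^2 = 0.0264
i=4: C(5,4)=5 * 0.944^4 * 0.056^1 = 0.2224
i=5: C(5,5)=1 * 0.944^5 * 0.056^0 = 0.7497
R = sum of terms = 0.9984

0.9984


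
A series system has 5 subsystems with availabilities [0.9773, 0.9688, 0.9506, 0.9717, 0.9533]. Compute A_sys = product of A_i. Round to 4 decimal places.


Subsystems: [0.9773, 0.9688, 0.9506, 0.9717, 0.9533]
After subsystem 1 (A=0.9773): product = 0.9773
After subsystem 2 (A=0.9688): product = 0.9468
After subsystem 3 (A=0.9506): product = 0.9
After subsystem 4 (A=0.9717): product = 0.8746
After subsystem 5 (A=0.9533): product = 0.8337
A_sys = 0.8337

0.8337


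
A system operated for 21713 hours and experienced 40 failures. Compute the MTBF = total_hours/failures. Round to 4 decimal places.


total_hours = 21713
failures = 40
MTBF = 21713 / 40
MTBF = 542.825

542.825


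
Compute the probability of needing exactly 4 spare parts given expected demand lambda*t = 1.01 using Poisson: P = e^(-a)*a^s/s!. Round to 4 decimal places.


a = 1.01, s = 4
e^(-a) = e^(-1.01) = 0.3642
a^s = 1.01^4 = 1.0406
s! = 24
P = 0.3642 * 1.0406 / 24
P = 0.0158

0.0158


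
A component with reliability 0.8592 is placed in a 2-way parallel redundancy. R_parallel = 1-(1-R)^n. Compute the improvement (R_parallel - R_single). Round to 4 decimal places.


R_single = 0.8592, n = 2
1 - R_single = 0.1408
(1 - R_single)^n = 0.1408^2 = 0.0198
R_parallel = 1 - 0.0198 = 0.9802
Improvement = 0.9802 - 0.8592
Improvement = 0.121

0.121


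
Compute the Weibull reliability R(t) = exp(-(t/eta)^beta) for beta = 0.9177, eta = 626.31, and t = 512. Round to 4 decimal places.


beta = 0.9177, eta = 626.31, t = 512
t/eta = 512 / 626.31 = 0.8175
(t/eta)^beta = 0.8175^0.9177 = 0.8312
R(t) = exp(-0.8312)
R(t) = 0.4355

0.4355


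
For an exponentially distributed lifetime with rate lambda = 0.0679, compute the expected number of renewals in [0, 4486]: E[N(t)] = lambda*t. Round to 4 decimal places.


lambda = 0.0679
t = 4486
E[N(t)] = lambda * t
E[N(t)] = 0.0679 * 4486
E[N(t)] = 304.5994

304.5994


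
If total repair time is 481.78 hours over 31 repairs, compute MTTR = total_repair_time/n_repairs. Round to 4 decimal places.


total_repair_time = 481.78
n_repairs = 31
MTTR = 481.78 / 31
MTTR = 15.5413

15.5413


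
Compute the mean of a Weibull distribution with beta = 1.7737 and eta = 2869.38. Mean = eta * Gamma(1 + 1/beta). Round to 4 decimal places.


beta = 1.7737, eta = 2869.38
1/beta = 0.5638
1 + 1/beta = 1.5638
Gamma(1.5638) = 0.89
Mean = 2869.38 * 0.89
Mean = 2553.6118

2553.6118


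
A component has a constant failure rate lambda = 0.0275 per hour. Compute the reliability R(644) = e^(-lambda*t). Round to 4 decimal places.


lambda = 0.0275
t = 644
lambda * t = 17.71
R(t) = e^(-17.71)
R(t) = 0.0

0.0


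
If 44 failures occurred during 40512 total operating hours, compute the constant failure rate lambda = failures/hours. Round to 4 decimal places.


failures = 44
total_hours = 40512
lambda = 44 / 40512
lambda = 0.0011

0.0011


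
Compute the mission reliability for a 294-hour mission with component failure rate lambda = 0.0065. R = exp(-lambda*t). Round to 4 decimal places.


lambda = 0.0065
mission_time = 294
lambda * t = 0.0065 * 294 = 1.911
R = exp(-1.911)
R = 0.1479

0.1479


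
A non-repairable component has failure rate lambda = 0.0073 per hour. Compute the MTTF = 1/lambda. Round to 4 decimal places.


lambda = 0.0073
MTTF = 1 / 0.0073
MTTF = 136.9863

136.9863


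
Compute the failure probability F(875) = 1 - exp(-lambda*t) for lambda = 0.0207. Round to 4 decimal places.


lambda = 0.0207, t = 875
lambda * t = 18.1125
exp(-18.1125) = 0.0
F(t) = 1 - 0.0
F(t) = 1.0

1.0


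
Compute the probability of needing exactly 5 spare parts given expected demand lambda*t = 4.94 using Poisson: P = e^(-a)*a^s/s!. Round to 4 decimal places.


a = 4.94, s = 5
e^(-a) = e^(-4.94) = 0.0072
a^s = 4.94^5 = 2941.9463
s! = 120
P = 0.0072 * 2941.9463 / 120
P = 0.1754

0.1754


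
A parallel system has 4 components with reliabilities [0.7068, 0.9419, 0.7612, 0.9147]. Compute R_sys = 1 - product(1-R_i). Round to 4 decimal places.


Components: [0.7068, 0.9419, 0.7612, 0.9147]
(1 - 0.7068) = 0.2932, running product = 0.2932
(1 - 0.9419) = 0.0581, running product = 0.017
(1 - 0.7612) = 0.2388, running product = 0.0041
(1 - 0.9147) = 0.0853, running product = 0.0003
Product of (1-R_i) = 0.0003
R_sys = 1 - 0.0003 = 0.9997

0.9997


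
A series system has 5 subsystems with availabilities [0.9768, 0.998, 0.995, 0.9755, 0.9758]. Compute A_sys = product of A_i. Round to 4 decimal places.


Subsystems: [0.9768, 0.998, 0.995, 0.9755, 0.9758]
After subsystem 1 (A=0.9768): product = 0.9768
After subsystem 2 (A=0.998): product = 0.9748
After subsystem 3 (A=0.995): product = 0.97
After subsystem 4 (A=0.9755): product = 0.9462
After subsystem 5 (A=0.9758): product = 0.9233
A_sys = 0.9233

0.9233


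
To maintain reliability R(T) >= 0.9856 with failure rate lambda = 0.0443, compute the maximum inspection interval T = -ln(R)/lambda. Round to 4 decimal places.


R_target = 0.9856
lambda = 0.0443
-ln(0.9856) = 0.0145
T = 0.0145 / 0.0443
T = 0.3274

0.3274


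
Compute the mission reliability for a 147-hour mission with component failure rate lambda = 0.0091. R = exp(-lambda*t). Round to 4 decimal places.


lambda = 0.0091
mission_time = 147
lambda * t = 0.0091 * 147 = 1.3377
R = exp(-1.3377)
R = 0.2624

0.2624


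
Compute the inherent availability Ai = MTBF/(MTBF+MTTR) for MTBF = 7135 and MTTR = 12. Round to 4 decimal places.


MTBF = 7135
MTTR = 12
MTBF + MTTR = 7147
Ai = 7135 / 7147
Ai = 0.9983

0.9983


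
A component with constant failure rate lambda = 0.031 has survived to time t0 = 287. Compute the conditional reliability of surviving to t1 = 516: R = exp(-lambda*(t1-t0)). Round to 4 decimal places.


lambda = 0.031
t0 = 287, t1 = 516
t1 - t0 = 229
lambda * (t1-t0) = 0.031 * 229 = 7.099
R = exp(-7.099)
R = 0.0008

0.0008


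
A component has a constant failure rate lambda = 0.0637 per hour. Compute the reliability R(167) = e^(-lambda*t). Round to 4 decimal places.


lambda = 0.0637
t = 167
lambda * t = 10.6379
R(t) = e^(-10.6379)
R(t) = 0.0

0.0


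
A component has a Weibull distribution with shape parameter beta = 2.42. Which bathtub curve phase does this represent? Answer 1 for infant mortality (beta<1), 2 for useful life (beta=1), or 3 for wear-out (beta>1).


beta = 2.42
Compare beta to 1:
beta < 1 => infant mortality (phase 1)
beta = 1 => useful life (phase 2)
beta > 1 => wear-out (phase 3)
Since beta = 2.42, this is wear-out (increasing failure rate)
Phase = 3

3


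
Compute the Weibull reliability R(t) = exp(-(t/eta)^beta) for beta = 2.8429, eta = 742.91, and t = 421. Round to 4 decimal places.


beta = 2.8429, eta = 742.91, t = 421
t/eta = 421 / 742.91 = 0.5667
(t/eta)^beta = 0.5667^2.8429 = 0.199
R(t) = exp(-0.199)
R(t) = 0.8196

0.8196


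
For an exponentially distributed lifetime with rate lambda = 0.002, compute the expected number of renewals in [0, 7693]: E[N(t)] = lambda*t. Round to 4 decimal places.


lambda = 0.002
t = 7693
E[N(t)] = lambda * t
E[N(t)] = 0.002 * 7693
E[N(t)] = 15.386

15.386


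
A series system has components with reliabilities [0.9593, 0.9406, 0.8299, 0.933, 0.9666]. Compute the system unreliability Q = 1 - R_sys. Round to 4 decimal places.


Components: [0.9593, 0.9406, 0.8299, 0.933, 0.9666]
After component 1: product = 0.9593
After component 2: product = 0.9023
After component 3: product = 0.7488
After component 4: product = 0.6987
After component 5: product = 0.6753
R_sys = 0.6753
Q = 1 - 0.6753 = 0.3247

0.3247


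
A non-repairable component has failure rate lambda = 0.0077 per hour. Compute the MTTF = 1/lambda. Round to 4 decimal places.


lambda = 0.0077
MTTF = 1 / 0.0077
MTTF = 129.8701

129.8701


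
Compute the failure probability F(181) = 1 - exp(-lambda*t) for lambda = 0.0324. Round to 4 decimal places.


lambda = 0.0324, t = 181
lambda * t = 5.8644
exp(-5.8644) = 0.0028
F(t) = 1 - 0.0028
F(t) = 0.9972

0.9972


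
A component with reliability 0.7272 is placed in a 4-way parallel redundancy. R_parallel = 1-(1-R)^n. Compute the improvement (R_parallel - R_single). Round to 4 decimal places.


R_single = 0.7272, n = 4
1 - R_single = 0.2728
(1 - R_single)^n = 0.2728^4 = 0.0055
R_parallel = 1 - 0.0055 = 0.9945
Improvement = 0.9945 - 0.7272
Improvement = 0.2673

0.2673


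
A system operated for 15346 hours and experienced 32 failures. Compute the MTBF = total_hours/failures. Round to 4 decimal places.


total_hours = 15346
failures = 32
MTBF = 15346 / 32
MTBF = 479.5625

479.5625


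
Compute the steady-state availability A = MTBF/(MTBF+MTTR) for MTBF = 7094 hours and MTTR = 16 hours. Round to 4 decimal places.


MTBF = 7094
MTTR = 16
MTBF + MTTR = 7110
A = 7094 / 7110
A = 0.9977

0.9977


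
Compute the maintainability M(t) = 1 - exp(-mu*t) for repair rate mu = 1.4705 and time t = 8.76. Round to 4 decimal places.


mu = 1.4705, t = 8.76
mu * t = 1.4705 * 8.76 = 12.8816
exp(-12.8816) = 0.0
M(t) = 1 - 0.0
M(t) = 1.0

1.0


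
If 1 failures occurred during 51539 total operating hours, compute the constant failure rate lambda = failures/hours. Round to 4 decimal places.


failures = 1
total_hours = 51539
lambda = 1 / 51539
lambda = 0.0

0.0


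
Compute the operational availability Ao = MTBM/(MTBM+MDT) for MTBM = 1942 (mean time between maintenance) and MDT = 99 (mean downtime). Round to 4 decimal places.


MTBM = 1942
MDT = 99
MTBM + MDT = 2041
Ao = 1942 / 2041
Ao = 0.9515

0.9515


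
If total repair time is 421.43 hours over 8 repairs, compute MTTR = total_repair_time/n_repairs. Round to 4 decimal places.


total_repair_time = 421.43
n_repairs = 8
MTTR = 421.43 / 8
MTTR = 52.6788

52.6788


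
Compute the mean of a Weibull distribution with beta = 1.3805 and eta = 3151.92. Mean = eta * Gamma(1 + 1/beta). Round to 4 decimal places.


beta = 1.3805, eta = 3151.92
1/beta = 0.7244
1 + 1/beta = 1.7244
Gamma(1.7244) = 0.9135
Mean = 3151.92 * 0.9135
Mean = 2879.2266

2879.2266


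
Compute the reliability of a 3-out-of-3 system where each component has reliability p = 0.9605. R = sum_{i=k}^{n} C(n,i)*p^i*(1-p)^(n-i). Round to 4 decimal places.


k = 3, n = 3, p = 0.9605
i=3: C(3,3)=1 * 0.9605^3 * 0.0395^0 = 0.8861
R = sum of terms = 0.8861

0.8861


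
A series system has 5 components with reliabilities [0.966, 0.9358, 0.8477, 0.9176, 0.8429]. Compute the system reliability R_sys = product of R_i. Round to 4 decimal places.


Components: [0.966, 0.9358, 0.8477, 0.9176, 0.8429]
After component 1 (R=0.966): product = 0.966
After component 2 (R=0.9358): product = 0.904
After component 3 (R=0.8477): product = 0.7663
After component 4 (R=0.9176): product = 0.7032
After component 5 (R=0.8429): product = 0.5927
R_sys = 0.5927

0.5927


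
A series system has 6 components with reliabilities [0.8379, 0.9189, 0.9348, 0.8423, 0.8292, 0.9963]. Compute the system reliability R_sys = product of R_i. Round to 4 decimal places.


Components: [0.8379, 0.9189, 0.9348, 0.8423, 0.8292, 0.9963]
After component 1 (R=0.8379): product = 0.8379
After component 2 (R=0.9189): product = 0.7699
After component 3 (R=0.9348): product = 0.7197
After component 4 (R=0.8423): product = 0.6062
After component 5 (R=0.8292): product = 0.5027
After component 6 (R=0.9963): product = 0.5008
R_sys = 0.5008

0.5008


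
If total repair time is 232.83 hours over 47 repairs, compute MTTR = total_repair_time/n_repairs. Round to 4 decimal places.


total_repair_time = 232.83
n_repairs = 47
MTTR = 232.83 / 47
MTTR = 4.9538

4.9538


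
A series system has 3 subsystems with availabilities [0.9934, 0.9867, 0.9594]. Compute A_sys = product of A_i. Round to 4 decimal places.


Subsystems: [0.9934, 0.9867, 0.9594]
After subsystem 1 (A=0.9934): product = 0.9934
After subsystem 2 (A=0.9867): product = 0.9802
After subsystem 3 (A=0.9594): product = 0.9404
A_sys = 0.9404

0.9404


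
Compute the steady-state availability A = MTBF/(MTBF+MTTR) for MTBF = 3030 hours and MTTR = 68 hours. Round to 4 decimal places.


MTBF = 3030
MTTR = 68
MTBF + MTTR = 3098
A = 3030 / 3098
A = 0.9781

0.9781


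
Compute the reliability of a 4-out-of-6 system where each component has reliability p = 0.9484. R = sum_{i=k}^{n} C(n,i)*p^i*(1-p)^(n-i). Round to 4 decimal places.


k = 4, n = 6, p = 0.9484
i=4: C(6,4)=15 * 0.9484^4 * 0.0516^2 = 0.0323
i=5: C(6,5)=6 * 0.9484^5 * 0.0516^1 = 0.2376
i=6: C(6,6)=1 * 0.9484^6 * 0.0516^0 = 0.7277
R = sum of terms = 0.9976

0.9976


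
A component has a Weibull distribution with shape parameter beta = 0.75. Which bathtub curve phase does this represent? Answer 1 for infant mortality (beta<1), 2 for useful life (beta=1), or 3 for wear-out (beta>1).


beta = 0.75
Compare beta to 1:
beta < 1 => infant mortality (phase 1)
beta = 1 => useful life (phase 2)
beta > 1 => wear-out (phase 3)
Since beta = 0.75, this is infant mortality (decreasing failure rate)
Phase = 1

1


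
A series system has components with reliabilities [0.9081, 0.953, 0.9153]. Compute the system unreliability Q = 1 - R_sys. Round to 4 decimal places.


Components: [0.9081, 0.953, 0.9153]
After component 1: product = 0.9081
After component 2: product = 0.8654
After component 3: product = 0.7921
R_sys = 0.7921
Q = 1 - 0.7921 = 0.2079

0.2079


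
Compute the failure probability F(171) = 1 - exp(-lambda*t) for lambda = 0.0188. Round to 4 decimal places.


lambda = 0.0188, t = 171
lambda * t = 3.2148
exp(-3.2148) = 0.0402
F(t) = 1 - 0.0402
F(t) = 0.9598

0.9598


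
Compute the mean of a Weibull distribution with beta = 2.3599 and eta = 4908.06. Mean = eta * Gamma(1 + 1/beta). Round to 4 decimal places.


beta = 2.3599, eta = 4908.06
1/beta = 0.4237
1 + 1/beta = 1.4237
Gamma(1.4237) = 0.8862
Mean = 4908.06 * 0.8862
Mean = 4349.6487

4349.6487


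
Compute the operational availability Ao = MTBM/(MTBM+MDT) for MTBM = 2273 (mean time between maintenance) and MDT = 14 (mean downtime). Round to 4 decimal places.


MTBM = 2273
MDT = 14
MTBM + MDT = 2287
Ao = 2273 / 2287
Ao = 0.9939

0.9939


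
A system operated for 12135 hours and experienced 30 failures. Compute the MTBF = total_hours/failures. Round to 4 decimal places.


total_hours = 12135
failures = 30
MTBF = 12135 / 30
MTBF = 404.5

404.5


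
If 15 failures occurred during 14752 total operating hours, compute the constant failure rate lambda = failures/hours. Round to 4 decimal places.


failures = 15
total_hours = 14752
lambda = 15 / 14752
lambda = 0.001

0.001


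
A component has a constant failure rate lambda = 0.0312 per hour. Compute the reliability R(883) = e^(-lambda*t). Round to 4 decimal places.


lambda = 0.0312
t = 883
lambda * t = 27.5496
R(t) = e^(-27.5496)
R(t) = 0.0

0.0


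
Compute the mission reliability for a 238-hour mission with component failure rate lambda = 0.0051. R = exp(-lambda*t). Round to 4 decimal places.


lambda = 0.0051
mission_time = 238
lambda * t = 0.0051 * 238 = 1.2138
R = exp(-1.2138)
R = 0.2971

0.2971


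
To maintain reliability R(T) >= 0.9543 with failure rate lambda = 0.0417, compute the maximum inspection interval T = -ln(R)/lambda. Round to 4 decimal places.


R_target = 0.9543
lambda = 0.0417
-ln(0.9543) = 0.0468
T = 0.0468 / 0.0417
T = 1.1218

1.1218


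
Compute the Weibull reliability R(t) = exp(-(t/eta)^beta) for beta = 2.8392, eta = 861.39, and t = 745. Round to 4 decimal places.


beta = 2.8392, eta = 861.39, t = 745
t/eta = 745 / 861.39 = 0.8649
(t/eta)^beta = 0.8649^2.8392 = 0.6622
R(t) = exp(-0.6622)
R(t) = 0.5157

0.5157


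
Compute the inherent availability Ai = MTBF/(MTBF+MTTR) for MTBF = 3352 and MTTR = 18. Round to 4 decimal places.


MTBF = 3352
MTTR = 18
MTBF + MTTR = 3370
Ai = 3352 / 3370
Ai = 0.9947

0.9947


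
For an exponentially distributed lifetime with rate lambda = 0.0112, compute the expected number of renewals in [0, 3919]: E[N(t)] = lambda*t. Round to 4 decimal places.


lambda = 0.0112
t = 3919
E[N(t)] = lambda * t
E[N(t)] = 0.0112 * 3919
E[N(t)] = 43.8928

43.8928


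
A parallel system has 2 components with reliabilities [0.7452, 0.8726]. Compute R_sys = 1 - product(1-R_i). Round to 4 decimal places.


Components: [0.7452, 0.8726]
(1 - 0.7452) = 0.2548, running product = 0.2548
(1 - 0.8726) = 0.1274, running product = 0.0325
Product of (1-R_i) = 0.0325
R_sys = 1 - 0.0325 = 0.9675

0.9675


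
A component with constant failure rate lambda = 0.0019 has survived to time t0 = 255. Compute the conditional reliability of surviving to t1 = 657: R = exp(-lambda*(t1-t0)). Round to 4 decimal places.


lambda = 0.0019
t0 = 255, t1 = 657
t1 - t0 = 402
lambda * (t1-t0) = 0.0019 * 402 = 0.7638
R = exp(-0.7638)
R = 0.4659

0.4659


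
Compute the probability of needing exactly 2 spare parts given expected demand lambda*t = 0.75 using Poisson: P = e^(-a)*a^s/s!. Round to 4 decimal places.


a = 0.75, s = 2
e^(-a) = e^(-0.75) = 0.4724
a^s = 0.75^2 = 0.5625
s! = 2
P = 0.4724 * 0.5625 / 2
P = 0.1329

0.1329


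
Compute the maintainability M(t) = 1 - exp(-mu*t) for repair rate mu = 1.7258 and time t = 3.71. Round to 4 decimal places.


mu = 1.7258, t = 3.71
mu * t = 1.7258 * 3.71 = 6.4027
exp(-6.4027) = 0.0017
M(t) = 1 - 0.0017
M(t) = 0.9983

0.9983


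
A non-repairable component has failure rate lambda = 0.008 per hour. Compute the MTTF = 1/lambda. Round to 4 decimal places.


lambda = 0.008
MTTF = 1 / 0.008
MTTF = 125.0

125.0


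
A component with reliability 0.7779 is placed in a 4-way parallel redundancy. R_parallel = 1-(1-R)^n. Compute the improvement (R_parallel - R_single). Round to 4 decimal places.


R_single = 0.7779, n = 4
1 - R_single = 0.2221
(1 - R_single)^n = 0.2221^4 = 0.0024
R_parallel = 1 - 0.0024 = 0.9976
Improvement = 0.9976 - 0.7779
Improvement = 0.2197

0.2197


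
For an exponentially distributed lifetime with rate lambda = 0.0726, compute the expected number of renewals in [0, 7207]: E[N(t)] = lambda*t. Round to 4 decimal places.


lambda = 0.0726
t = 7207
E[N(t)] = lambda * t
E[N(t)] = 0.0726 * 7207
E[N(t)] = 523.2282

523.2282


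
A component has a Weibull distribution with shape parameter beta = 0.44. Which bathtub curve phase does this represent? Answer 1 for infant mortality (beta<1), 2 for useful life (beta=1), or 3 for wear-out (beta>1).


beta = 0.44
Compare beta to 1:
beta < 1 => infant mortality (phase 1)
beta = 1 => useful life (phase 2)
beta > 1 => wear-out (phase 3)
Since beta = 0.44, this is infant mortality (decreasing failure rate)
Phase = 1

1


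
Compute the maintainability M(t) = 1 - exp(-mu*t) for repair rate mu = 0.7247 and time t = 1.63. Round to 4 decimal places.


mu = 0.7247, t = 1.63
mu * t = 0.7247 * 1.63 = 1.1813
exp(-1.1813) = 0.3069
M(t) = 1 - 0.3069
M(t) = 0.6931

0.6931


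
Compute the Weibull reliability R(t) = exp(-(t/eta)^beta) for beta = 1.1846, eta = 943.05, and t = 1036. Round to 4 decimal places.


beta = 1.1846, eta = 943.05, t = 1036
t/eta = 1036 / 943.05 = 1.0986
(t/eta)^beta = 1.0986^1.1846 = 1.1178
R(t) = exp(-1.1178)
R(t) = 0.327

0.327


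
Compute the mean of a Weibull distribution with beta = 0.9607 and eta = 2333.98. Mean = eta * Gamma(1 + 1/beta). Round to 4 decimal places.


beta = 0.9607, eta = 2333.98
1/beta = 1.0409
1 + 1/beta = 2.0409
Gamma(2.0409) = 1.018
Mean = 2333.98 * 1.018
Mean = 2375.9685

2375.9685


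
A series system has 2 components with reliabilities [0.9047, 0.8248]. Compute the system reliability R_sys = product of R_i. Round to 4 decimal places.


Components: [0.9047, 0.8248]
After component 1 (R=0.9047): product = 0.9047
After component 2 (R=0.8248): product = 0.7462
R_sys = 0.7462

0.7462


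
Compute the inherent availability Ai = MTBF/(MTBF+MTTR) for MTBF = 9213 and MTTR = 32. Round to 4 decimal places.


MTBF = 9213
MTTR = 32
MTBF + MTTR = 9245
Ai = 9213 / 9245
Ai = 0.9965

0.9965


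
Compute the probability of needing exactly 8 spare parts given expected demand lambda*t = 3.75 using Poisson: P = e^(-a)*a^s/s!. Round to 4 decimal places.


a = 3.75, s = 8
e^(-a) = e^(-3.75) = 0.0235
a^s = 3.75^8 = 39106.6074
s! = 40320
P = 0.0235 * 39106.6074 / 40320
P = 0.0228

0.0228


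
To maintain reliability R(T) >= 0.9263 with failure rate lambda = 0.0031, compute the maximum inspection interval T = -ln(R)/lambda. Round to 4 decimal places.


R_target = 0.9263
lambda = 0.0031
-ln(0.9263) = 0.0766
T = 0.0766 / 0.0031
T = 24.6958

24.6958


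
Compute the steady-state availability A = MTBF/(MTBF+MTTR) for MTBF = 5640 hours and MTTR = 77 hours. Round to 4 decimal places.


MTBF = 5640
MTTR = 77
MTBF + MTTR = 5717
A = 5640 / 5717
A = 0.9865

0.9865


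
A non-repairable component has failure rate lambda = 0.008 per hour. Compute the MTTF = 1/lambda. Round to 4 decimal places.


lambda = 0.008
MTTF = 1 / 0.008
MTTF = 125.0

125.0


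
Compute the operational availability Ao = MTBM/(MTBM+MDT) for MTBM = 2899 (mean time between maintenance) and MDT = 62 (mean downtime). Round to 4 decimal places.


MTBM = 2899
MDT = 62
MTBM + MDT = 2961
Ao = 2899 / 2961
Ao = 0.9791

0.9791


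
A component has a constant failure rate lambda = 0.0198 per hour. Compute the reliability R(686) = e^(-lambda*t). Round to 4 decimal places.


lambda = 0.0198
t = 686
lambda * t = 13.5828
R(t) = e^(-13.5828)
R(t) = 0.0

0.0


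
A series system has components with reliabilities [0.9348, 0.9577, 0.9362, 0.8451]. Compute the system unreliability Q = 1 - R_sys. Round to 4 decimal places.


Components: [0.9348, 0.9577, 0.9362, 0.8451]
After component 1: product = 0.9348
After component 2: product = 0.8953
After component 3: product = 0.8381
After component 4: product = 0.7083
R_sys = 0.7083
Q = 1 - 0.7083 = 0.2917

0.2917


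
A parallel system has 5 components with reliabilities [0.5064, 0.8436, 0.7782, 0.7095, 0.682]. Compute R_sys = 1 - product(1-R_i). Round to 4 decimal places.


Components: [0.5064, 0.8436, 0.7782, 0.7095, 0.682]
(1 - 0.5064) = 0.4936, running product = 0.4936
(1 - 0.8436) = 0.1564, running product = 0.0772
(1 - 0.7782) = 0.2218, running product = 0.0171
(1 - 0.7095) = 0.2905, running product = 0.005
(1 - 0.682) = 0.318, running product = 0.0016
Product of (1-R_i) = 0.0016
R_sys = 1 - 0.0016 = 0.9984

0.9984
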